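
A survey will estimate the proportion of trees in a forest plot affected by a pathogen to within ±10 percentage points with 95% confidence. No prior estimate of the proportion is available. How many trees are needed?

For a proportion with margin E = 0.1 at 95% confidence, z = 1.960.
With no prior estimate, use p = 0.5, which maximizes p(1−p) at 0.25.
n = 0.25 × (z/E)² = 0.25 × (1.960/0.1)² = 96.04
Round up: n = 97.

97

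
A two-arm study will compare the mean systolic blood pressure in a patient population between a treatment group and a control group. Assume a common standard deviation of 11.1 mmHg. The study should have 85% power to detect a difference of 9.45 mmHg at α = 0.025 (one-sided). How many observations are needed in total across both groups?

For two equal groups, n per group = 2·((z_α + z_β)·σ/δ)².
z_α = 1.960; z_β = 1.036 (power 85%).
n = 2 × (2.996 × 11.1 / 9.45)² = 2 × 12.38 = 24.76
Round up: n = 25 per group.
Total across both groups: 2 × 25 = 50.

50 total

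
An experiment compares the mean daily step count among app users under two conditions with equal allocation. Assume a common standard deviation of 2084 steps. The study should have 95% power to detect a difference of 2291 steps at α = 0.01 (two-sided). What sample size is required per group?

30 per group

For two equal groups, n per group = 2·((z_{α/2} + z_β)·σ/δ)².
z_{α/2} = 2.576; z_β = 1.645 (power 95%).
n = 2 × (4.221 × 2084 / 2291)² = 2 × 14.74 = 29.48
Round up: n = 30 per group.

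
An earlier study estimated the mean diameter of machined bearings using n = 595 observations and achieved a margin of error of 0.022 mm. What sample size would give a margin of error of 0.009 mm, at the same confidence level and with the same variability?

3556

Margin of error scales as 1/√n, so n₂ = n₁·(E₁/E₂)².
n₂ = 595 × (0.022/0.009)² = 595 × 5.975 = 3555.12
Round up: n₂ = 3556.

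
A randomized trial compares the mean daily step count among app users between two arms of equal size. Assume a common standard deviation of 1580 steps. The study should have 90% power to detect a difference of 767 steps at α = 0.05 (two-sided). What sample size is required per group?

90 per group

For two equal groups, n per group = 2·((z_{α/2} + z_β)·σ/δ)².
z_{α/2} = 1.960; z_β = 1.282 (power 90%).
n = 2 × (3.242 × 1580 / 767)² = 2 × 44.60 = 89.20
Round up: n = 90 per group.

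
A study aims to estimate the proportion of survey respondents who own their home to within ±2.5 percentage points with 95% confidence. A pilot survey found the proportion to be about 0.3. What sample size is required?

For a proportion with margin E = 0.025 at 95% confidence, z = 1.960.
n = p̂(1−p̂)(z/E)² = 0.3 × 0.7 × (1.960/0.025)² = 1290.78
Round up: n = 1291.

n = 1291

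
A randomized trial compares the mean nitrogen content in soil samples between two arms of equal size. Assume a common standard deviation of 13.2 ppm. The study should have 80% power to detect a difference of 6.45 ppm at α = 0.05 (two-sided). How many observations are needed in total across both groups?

For two equal groups, n per group = 2·((z_{α/2} + z_β)·σ/δ)².
z_{α/2} = 1.960; z_β = 0.842 (power 80%).
n = 2 × (2.802 × 13.2 / 6.45)² = 2 × 32.88 = 65.76
Round up: n = 66 per group.
Total across both groups: 2 × 66 = 132.

132 total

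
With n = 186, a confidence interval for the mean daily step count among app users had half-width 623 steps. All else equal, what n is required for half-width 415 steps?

420

Margin of error scales as 1/√n, so n₂ = n₁·(E₁/E₂)².
n₂ = 186 × (623/415)² = 186 × 2.254 = 419.24
Round up: n₂ = 420.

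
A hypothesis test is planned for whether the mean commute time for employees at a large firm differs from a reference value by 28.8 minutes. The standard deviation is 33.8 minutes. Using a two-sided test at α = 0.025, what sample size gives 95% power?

For a one-sample z-test, n = ((z_{α/2} + z_β)·σ/δ)².
z_{α/2} = 2.241 (two-sided α = 0.025); z_β = 1.645 (power 95% → β = 0.05).
n = (3.886 × 33.8 / 28.8)² = 20.80
Round up: n = 21.

21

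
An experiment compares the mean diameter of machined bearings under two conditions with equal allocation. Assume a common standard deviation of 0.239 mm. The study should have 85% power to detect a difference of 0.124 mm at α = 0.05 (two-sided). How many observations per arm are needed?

67 per group

For two equal groups, n per group = 2·((z_{α/2} + z_β)·σ/δ)².
z_{α/2} = 1.960; z_β = 1.036 (power 85%).
n = 2 × (2.996 × 0.239 / 0.124)² = 2 × 33.35 = 66.70
Round up: n = 67 per group.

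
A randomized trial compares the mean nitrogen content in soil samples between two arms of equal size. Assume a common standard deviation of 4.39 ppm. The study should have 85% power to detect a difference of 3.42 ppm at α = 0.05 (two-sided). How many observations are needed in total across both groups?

60 total

For two equal groups, n per group = 2·((z_{α/2} + z_β)·σ/δ)².
z_{α/2} = 1.960; z_β = 1.036 (power 85%).
n = 2 × (2.996 × 4.39 / 3.42)² = 2 × 14.79 = 29.58
Round up: n = 30 per group.
Total across both groups: 2 × 30 = 60.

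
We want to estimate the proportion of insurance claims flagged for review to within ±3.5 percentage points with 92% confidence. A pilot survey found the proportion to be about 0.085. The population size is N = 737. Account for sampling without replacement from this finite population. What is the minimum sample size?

n = 155

For a proportion with margin E = 0.035 at 92% confidence, z = 1.751.
n = p̂(1−p̂)(z/E)² = 0.085 × 0.915 × (1.751/0.035)² = 194.66 — call this n₀.
Finite-population correction with N = 737: n = n₀ / (1 + (n₀−1)/N) = 194.66 / 1.263 = 154.13
Round up: n = 155.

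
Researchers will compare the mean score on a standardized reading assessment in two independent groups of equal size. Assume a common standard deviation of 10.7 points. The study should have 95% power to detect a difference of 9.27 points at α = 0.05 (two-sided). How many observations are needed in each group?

35 per group

For two equal groups, n per group = 2·((z_{α/2} + z_β)·σ/δ)².
z_{α/2} = 1.960; z_β = 1.645 (power 95%).
n = 2 × (3.605 × 10.7 / 9.27)² = 2 × 17.31 = 34.62
Round up: n = 35 per group.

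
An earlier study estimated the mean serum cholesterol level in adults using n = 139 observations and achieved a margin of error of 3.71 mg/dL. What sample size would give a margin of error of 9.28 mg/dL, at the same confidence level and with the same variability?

Margin of error scales as 1/√n, so n₂ = n₁·(E₁/E₂)².
n₂ = 139 × (3.71/9.28)² = 139 × 0.1598 = 22.21
Round up: n₂ = 23.

23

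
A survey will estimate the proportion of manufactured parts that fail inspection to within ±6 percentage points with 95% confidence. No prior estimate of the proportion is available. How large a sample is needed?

For a proportion with margin E = 0.06 at 95% confidence, z = 1.960.
With no prior estimate, use p = 0.5, which maximizes p(1−p) at 0.25.
n = 0.25 × (z/E)² = 0.25 × (1.960/0.06)² = 266.78
Round up: n = 267.

n = 267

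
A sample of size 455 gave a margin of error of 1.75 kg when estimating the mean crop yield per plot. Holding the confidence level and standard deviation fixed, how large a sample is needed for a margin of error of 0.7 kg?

Margin of error scales as 1/√n, so n₂ = n₁·(E₁/E₂)².
n₂ = 455 × (1.75/0.7)² = 455 × 6.25 = 2843.75
Round up: n₂ = 2844.

2844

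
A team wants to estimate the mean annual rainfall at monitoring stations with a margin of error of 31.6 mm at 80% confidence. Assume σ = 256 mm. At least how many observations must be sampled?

For a mean, the margin of error is E = z·σ/√n, so n = (zσ/E)².
At 80% confidence, z = 1.282.
n = (1.282 × 256 / 31.6)² = 107.87
Round up: n = 108.

108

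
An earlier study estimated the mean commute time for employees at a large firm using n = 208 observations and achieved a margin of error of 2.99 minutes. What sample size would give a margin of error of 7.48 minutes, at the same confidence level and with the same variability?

34

Margin of error scales as 1/√n, so n₂ = n₁·(E₁/E₂)².
n₂ = 208 × (2.99/7.48)² = 208 × 0.1598 = 33.24
Round up: n₂ = 34.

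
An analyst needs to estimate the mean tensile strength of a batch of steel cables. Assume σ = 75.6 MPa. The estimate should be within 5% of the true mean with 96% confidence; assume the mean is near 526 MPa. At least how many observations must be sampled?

For a mean, the margin of error is E = z·σ/√n, so n = (zσ/E)².
At 96% confidence, z = 2.054.
E = 5% of 526 = 26.3 MPa.
n = (2.054 × 75.6 / 26.3)² = 34.86
Round up: n = 35.

35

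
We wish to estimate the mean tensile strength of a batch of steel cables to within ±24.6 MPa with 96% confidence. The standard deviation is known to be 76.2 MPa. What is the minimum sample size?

For a mean, the margin of error is E = z·σ/√n, so n = (zσ/E)².
At 96% confidence, z = 2.054.
n = (2.054 × 76.2 / 24.6)² = 40.48
Round up: n = 41.

41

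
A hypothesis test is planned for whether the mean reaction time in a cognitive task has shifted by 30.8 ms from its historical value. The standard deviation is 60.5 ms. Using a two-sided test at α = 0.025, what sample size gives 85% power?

For a one-sample z-test, n = ((z_{α/2} + z_β)·σ/δ)².
z_{α/2} = 2.241 (two-sided α = 0.025); z_β = 1.036 (power 85% → β = 0.15).
n = (3.277 × 60.5 / 30.8)² = 41.43
Round up: n = 42.

n = 42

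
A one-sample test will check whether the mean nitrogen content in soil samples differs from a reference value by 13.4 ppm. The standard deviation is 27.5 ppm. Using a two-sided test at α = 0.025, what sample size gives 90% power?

For a one-sample z-test, n = ((z_{α/2} + z_β)·σ/δ)².
z_{α/2} = 2.241 (two-sided α = 0.025); z_β = 1.282 (power 90% → β = 0.1).
n = (3.523 × 27.5 / 13.4)² = 52.27
Round up: n = 53.

n = 53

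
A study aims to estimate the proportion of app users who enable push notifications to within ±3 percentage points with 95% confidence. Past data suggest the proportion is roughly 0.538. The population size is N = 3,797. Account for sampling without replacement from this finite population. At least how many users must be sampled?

830

For a proportion with margin E = 0.03 at 95% confidence, z = 1.960.
n = p̂(1−p̂)(z/E)² = 0.538 × 0.462 × (1.960/0.03)² = 1060.95 — call this n₀.
Finite-population correction with N = 3,797: n = n₀ / (1 + (n₀−1)/N) = 1060.95 / 1.279 = 829.52
Round up: n = 830.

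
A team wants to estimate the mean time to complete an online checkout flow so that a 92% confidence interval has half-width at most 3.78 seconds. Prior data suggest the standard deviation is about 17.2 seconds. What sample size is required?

For a mean, the margin of error is E = z·σ/√n, so n = (zσ/E)².
At 92% confidence, z = 1.751.
n = (1.751 × 17.2 / 3.78)² = 63.48
Round up: n = 64.

64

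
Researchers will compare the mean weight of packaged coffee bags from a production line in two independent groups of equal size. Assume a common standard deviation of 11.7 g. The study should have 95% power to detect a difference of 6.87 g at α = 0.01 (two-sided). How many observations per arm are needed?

104 per group

For two equal groups, n per group = 2·((z_{α/2} + z_β)·σ/δ)².
z_{α/2} = 2.576; z_β = 1.645 (power 95%).
n = 2 × (4.221 × 11.7 / 6.87)² = 2 × 51.68 = 103.36
Round up: n = 104 per group.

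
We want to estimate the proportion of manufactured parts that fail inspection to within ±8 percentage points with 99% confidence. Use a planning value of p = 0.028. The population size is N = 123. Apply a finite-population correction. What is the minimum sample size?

For a proportion with margin E = 0.08 at 99% confidence, z = 2.576.
n = p̂(1−p̂)(z/E)² = 0.028 × 0.972 × (2.576/0.08)² = 28.22 — call this n₀.
Finite-population correction with N = 123: n = n₀ / (1 + (n₀−1)/N) = 28.22 / 1.221 = 23.11
Round up: n = 24.

24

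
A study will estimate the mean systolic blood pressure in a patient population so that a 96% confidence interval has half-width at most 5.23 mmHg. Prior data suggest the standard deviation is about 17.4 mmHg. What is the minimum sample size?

For a mean, the margin of error is E = z·σ/√n, so n = (zσ/E)².
At 96% confidence, z = 2.054.
n = (2.054 × 17.4 / 5.23)² = 46.70
Round up: n = 47.

47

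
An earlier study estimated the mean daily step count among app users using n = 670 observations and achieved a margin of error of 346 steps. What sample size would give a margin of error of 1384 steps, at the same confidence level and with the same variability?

Margin of error scales as 1/√n, so n₂ = n₁·(E₁/E₂)².
n₂ = 670 × (346/1384)² = 670 × 0.0625 = 41.88
Round up: n₂ = 42.

42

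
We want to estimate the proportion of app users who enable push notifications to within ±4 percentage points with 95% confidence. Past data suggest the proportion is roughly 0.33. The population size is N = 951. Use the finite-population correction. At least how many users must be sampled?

For a proportion with margin E = 0.04 at 95% confidence, z = 1.960.
n = p̂(1−p̂)(z/E)² = 0.33 × 0.67 × (1.960/0.04)² = 530.86 — call this n₀.
Finite-population correction with N = 951: n = n₀ / (1 + (n₀−1)/N) = 530.86 / 1.557 = 340.95
Round up: n = 341.

341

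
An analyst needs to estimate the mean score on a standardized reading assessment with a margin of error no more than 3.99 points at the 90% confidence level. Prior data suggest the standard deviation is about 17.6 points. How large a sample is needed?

For a mean, the margin of error is E = z·σ/√n, so n = (zσ/E)².
At 90% confidence, z = 1.645.
n = (1.645 × 17.6 / 3.99)² = 52.65
Round up: n = 53.

53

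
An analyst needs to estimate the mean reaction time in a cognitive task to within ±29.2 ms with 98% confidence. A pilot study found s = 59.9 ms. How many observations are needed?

23

For a mean, the margin of error is E = z·σ/√n, so n = (zσ/E)².
At 98% confidence, z = 2.326.
n = (2.326 × 59.9 / 29.2)² = 22.77
Round up: n = 23.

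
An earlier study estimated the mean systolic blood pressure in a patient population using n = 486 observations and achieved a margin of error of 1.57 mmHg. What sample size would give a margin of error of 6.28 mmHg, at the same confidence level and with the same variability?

n = 31

Margin of error scales as 1/√n, so n₂ = n₁·(E₁/E₂)².
n₂ = 486 × (1.57/6.28)² = 486 × 0.0625 = 30.38
Round up: n₂ = 31.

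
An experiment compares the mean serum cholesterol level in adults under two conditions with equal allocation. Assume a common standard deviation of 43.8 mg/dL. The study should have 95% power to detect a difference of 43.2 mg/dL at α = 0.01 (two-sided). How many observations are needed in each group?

37 per group

For two equal groups, n per group = 2·((z_{α/2} + z_β)·σ/δ)².
z_{α/2} = 2.576; z_β = 1.645 (power 95%).
n = 2 × (4.221 × 43.8 / 43.2)² = 2 × 18.32 = 36.64
Round up: n = 37 per group.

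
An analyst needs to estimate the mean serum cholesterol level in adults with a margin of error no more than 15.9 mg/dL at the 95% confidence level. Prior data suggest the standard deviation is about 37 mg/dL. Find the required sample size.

21

For a mean, the margin of error is E = z·σ/√n, so n = (zσ/E)².
At 95% confidence, z = 1.960.
n = (1.960 × 37 / 15.9)² = 20.80
Round up: n = 21.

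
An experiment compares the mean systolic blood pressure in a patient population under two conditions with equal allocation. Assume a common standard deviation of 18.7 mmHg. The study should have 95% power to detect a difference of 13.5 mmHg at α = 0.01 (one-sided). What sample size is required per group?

61 per group

For two equal groups, n per group = 2·((z_α + z_β)·σ/δ)².
z_α = 2.326; z_β = 1.645 (power 95%).
n = 2 × (3.971 × 18.7 / 13.5)² = 2 × 30.26 = 60.52
Round up: n = 61 per group.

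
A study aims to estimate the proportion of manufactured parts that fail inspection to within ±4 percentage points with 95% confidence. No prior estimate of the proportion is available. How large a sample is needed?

n = 601

For a proportion with margin E = 0.04 at 95% confidence, z = 1.960.
With no prior estimate, use p = 0.5, which maximizes p(1−p) at 0.25.
n = 0.25 × (z/E)² = 0.25 × (1.960/0.04)² = 600.25
Round up: n = 601.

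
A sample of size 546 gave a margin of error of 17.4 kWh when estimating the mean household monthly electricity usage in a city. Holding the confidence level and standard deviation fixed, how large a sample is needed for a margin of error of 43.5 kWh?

88

Margin of error scales as 1/√n, so n₂ = n₁·(E₁/E₂)².
n₂ = 546 × (17.4/43.5)² = 546 × 0.16 = 87.36
Round up: n₂ = 88.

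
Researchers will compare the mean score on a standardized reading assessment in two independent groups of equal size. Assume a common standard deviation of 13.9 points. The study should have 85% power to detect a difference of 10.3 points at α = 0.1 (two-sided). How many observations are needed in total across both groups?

For two equal groups, n per group = 2·((z_{α/2} + z_β)·σ/δ)².
z_{α/2} = 1.645; z_β = 1.036 (power 85%).
n = 2 × (2.681 × 13.9 / 10.3)² = 2 × 13.09 = 26.18
Round up: n = 27 per group.
Total across both groups: 2 × 27 = 54.

54 total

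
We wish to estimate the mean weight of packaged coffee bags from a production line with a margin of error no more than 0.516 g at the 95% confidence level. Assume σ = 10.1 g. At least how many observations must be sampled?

n = 1472

For a mean, the margin of error is E = z·σ/√n, so n = (zσ/E)².
At 95% confidence, z = 1.960.
n = (1.960 × 10.1 / 0.516)² = 1471.82
Round up: n = 1472.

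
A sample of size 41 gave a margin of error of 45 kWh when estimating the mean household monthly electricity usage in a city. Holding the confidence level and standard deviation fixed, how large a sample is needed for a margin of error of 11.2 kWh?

n = 662

Margin of error scales as 1/√n, so n₂ = n₁·(E₁/E₂)².
n₂ = 41 × (45/11.2)² = 41 × 16.14 = 661.74
Round up: n₂ = 662.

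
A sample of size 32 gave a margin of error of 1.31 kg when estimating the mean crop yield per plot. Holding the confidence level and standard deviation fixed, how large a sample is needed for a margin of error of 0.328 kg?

511

Margin of error scales as 1/√n, so n₂ = n₁·(E₁/E₂)².
n₂ = 32 × (1.31/0.328)² = 32 × 15.95 = 510.40
Round up: n₂ = 511.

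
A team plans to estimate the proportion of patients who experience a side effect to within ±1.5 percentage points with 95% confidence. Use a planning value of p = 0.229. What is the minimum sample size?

For a proportion with margin E = 0.015 at 95% confidence, z = 1.960.
n = p̂(1−p̂)(z/E)² = 0.229 × 0.771 × (1.960/0.015)² = 3014.53
Round up: n = 3015.

3015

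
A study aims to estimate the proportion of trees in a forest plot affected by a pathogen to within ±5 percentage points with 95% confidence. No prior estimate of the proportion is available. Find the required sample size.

385

For a proportion with margin E = 0.05 at 95% confidence, z = 1.960.
With no prior estimate, use p = 0.5, which maximizes p(1−p) at 0.25.
n = 0.25 × (z/E)² = 0.25 × (1.960/0.05)² = 384.16
Round up: n = 385.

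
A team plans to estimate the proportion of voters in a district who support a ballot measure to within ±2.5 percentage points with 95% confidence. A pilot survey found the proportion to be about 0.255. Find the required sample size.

n = 1168

For a proportion with margin E = 0.025 at 95% confidence, z = 1.960.
n = p̂(1−p̂)(z/E)² = 0.255 × 0.745 × (1.960/0.025)² = 1167.69
Round up: n = 1168.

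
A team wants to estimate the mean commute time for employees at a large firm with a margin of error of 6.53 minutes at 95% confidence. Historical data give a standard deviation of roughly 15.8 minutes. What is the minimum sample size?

23

For a mean, the margin of error is E = z·σ/√n, so n = (zσ/E)².
At 95% confidence, z = 1.960.
n = (1.960 × 15.8 / 6.53)² = 22.49
Round up: n = 23.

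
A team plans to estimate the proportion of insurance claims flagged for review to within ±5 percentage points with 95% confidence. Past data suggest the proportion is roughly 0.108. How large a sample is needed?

n = 149

For a proportion with margin E = 0.05 at 95% confidence, z = 1.960.
n = p̂(1−p̂)(z/E)² = 0.108 × 0.892 × (1.960/0.05)² = 148.03
Round up: n = 149.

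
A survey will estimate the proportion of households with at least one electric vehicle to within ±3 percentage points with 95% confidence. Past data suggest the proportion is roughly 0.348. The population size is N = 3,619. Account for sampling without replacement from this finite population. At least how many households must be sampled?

For a proportion with margin E = 0.03 at 95% confidence, z = 1.960.
n = p̂(1−p̂)(z/E)² = 0.348 × 0.652 × (1.960/0.03)² = 968.49 — call this n₀.
Finite-population correction with N = 3,619: n = n₀ / (1 + (n₀−1)/N) = 968.49 / 1.267 = 764.40
Round up: n = 765.

n = 765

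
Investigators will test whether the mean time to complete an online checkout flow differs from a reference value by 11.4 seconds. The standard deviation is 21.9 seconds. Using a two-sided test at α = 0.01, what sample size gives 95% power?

For a one-sample z-test, n = ((z_{α/2} + z_β)·σ/δ)².
z_{α/2} = 2.576 (two-sided α = 0.01); z_β = 1.645 (power 95% → β = 0.05).
n = (4.221 × 21.9 / 11.4)² = 65.75
Round up: n = 66.

66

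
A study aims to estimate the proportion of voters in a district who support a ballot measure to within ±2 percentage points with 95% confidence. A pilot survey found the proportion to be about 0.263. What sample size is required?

For a proportion with margin E = 0.02 at 95% confidence, z = 1.960.
n = p̂(1−p̂)(z/E)² = 0.263 × 0.737 × (1.960/0.02)² = 1861.55
Round up: n = 1862.

n = 1862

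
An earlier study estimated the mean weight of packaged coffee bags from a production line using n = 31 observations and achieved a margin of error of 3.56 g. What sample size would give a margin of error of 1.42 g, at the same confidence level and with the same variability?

Margin of error scales as 1/√n, so n₂ = n₁·(E₁/E₂)².
n₂ = 31 × (3.56/1.42)² = 31 × 6.285 = 194.84
Round up: n₂ = 195.

n = 195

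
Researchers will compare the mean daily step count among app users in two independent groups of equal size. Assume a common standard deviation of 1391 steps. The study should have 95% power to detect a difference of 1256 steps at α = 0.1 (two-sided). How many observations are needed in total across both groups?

54 total

For two equal groups, n per group = 2·((z_{α/2} + z_β)·σ/δ)².
z_{α/2} = 1.645; z_β = 1.645 (power 95%).
n = 2 × (3.290 × 1391 / 1256)² = 2 × 13.28 = 26.56
Round up: n = 27 per group.
Total across both groups: 2 × 27 = 54.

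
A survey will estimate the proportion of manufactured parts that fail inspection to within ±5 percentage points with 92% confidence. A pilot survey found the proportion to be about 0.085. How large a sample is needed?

For a proportion with margin E = 0.05 at 92% confidence, z = 1.751.
n = p̂(1−p̂)(z/E)² = 0.085 × 0.915 × (1.751/0.05)² = 95.38
Round up: n = 96.

96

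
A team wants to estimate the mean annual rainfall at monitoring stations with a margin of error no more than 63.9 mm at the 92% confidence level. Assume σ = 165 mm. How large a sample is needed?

For a mean, the margin of error is E = z·σ/√n, so n = (zσ/E)².
At 92% confidence, z = 1.751.
n = (1.751 × 165 / 63.9)² = 20.44
Round up: n = 21.

21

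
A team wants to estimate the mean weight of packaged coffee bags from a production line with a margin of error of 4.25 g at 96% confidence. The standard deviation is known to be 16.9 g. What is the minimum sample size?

n = 67

For a mean, the margin of error is E = z·σ/√n, so n = (zσ/E)².
At 96% confidence, z = 2.054.
n = (2.054 × 16.9 / 4.25)² = 66.71
Round up: n = 67.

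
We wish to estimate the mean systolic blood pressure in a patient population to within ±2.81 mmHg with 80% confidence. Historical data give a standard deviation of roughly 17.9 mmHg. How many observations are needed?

67

For a mean, the margin of error is E = z·σ/√n, so n = (zσ/E)².
At 80% confidence, z = 1.282.
n = (1.282 × 17.9 / 2.81)² = 66.69
Round up: n = 67.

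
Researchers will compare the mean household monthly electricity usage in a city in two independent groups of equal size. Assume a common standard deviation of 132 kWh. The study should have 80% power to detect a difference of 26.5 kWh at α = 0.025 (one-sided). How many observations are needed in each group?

390 per group

For two equal groups, n per group = 2·((z_α + z_β)·σ/δ)².
z_α = 1.960; z_β = 0.842 (power 80%).
n = 2 × (2.802 × 132 / 26.5)² = 2 × 194.80 = 389.60
Round up: n = 390 per group.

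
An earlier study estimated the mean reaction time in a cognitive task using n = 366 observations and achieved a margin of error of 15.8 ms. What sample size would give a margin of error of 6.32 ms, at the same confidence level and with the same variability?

Margin of error scales as 1/√n, so n₂ = n₁·(E₁/E₂)².
n₂ = 366 × (15.8/6.32)² = 366 × 6.25 = 2287.50
Round up: n₂ = 2288.

2288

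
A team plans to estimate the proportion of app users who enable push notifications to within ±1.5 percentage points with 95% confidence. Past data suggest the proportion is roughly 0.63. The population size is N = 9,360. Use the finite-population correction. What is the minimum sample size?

For a proportion with margin E = 0.015 at 95% confidence, z = 1.960.
n = p̂(1−p̂)(z/E)² = 0.63 × 0.37 × (1.960/0.015)² = 3979.90 — call this n₀.
Finite-population correction with N = 9,360: n = n₀ / (1 + (n₀−1)/N) = 3979.90 / 1.425 = 2792.91
Round up: n = 2793.

2793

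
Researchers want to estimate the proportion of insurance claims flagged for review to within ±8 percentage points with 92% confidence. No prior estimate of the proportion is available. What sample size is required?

n = 120

For a proportion with margin E = 0.08 at 92% confidence, z = 1.751.
With no prior estimate, use p = 0.5, which maximizes p(1−p) at 0.25.
n = 0.25 × (z/E)² = 0.25 × (1.751/0.08)² = 119.77
Round up: n = 120.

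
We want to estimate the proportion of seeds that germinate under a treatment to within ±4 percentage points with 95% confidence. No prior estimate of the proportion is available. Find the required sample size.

For a proportion with margin E = 0.04 at 95% confidence, z = 1.960.
With no prior estimate, use p = 0.5, which maximizes p(1−p) at 0.25.
n = 0.25 × (z/E)² = 0.25 × (1.960/0.04)² = 600.25
Round up: n = 601.

601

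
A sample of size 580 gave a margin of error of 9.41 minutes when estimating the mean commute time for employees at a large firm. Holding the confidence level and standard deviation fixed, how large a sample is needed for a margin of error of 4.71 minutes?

Margin of error scales as 1/√n, so n₂ = n₁·(E₁/E₂)².
n₂ = 580 × (9.41/4.71)² = 580 × 3.992 = 2315.36
Round up: n₂ = 2316.

2316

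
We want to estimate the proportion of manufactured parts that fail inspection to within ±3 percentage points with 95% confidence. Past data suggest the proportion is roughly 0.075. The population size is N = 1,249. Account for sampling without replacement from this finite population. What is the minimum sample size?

For a proportion with margin E = 0.03 at 95% confidence, z = 1.960.
n = p̂(1−p̂)(z/E)² = 0.075 × 0.925 × (1.960/0.03)² = 296.12 — call this n₀.
Finite-population correction with N = 1,249: n = n₀ / (1 + (n₀−1)/N) = 296.12 / 1.236 = 239.58
Round up: n = 240.

240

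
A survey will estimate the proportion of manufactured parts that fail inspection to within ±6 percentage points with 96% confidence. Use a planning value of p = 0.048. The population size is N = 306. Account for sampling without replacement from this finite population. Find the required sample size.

46

For a proportion with margin E = 0.06 at 96% confidence, z = 2.054.
n = p̂(1−p̂)(z/E)² = 0.048 × 0.952 × (2.054/0.06)² = 53.55 — call this n₀.
Finite-population correction with N = 306: n = n₀ / (1 + (n₀−1)/N) = 53.55 / 1.172 = 45.69
Round up: n = 46.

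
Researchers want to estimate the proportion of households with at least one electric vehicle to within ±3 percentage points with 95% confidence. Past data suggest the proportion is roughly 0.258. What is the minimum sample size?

For a proportion with margin E = 0.03 at 95% confidence, z = 1.960.
n = p̂(1−p̂)(z/E)² = 0.258 × 0.742 × (1.960/0.03)² = 817.13
Round up: n = 818.

818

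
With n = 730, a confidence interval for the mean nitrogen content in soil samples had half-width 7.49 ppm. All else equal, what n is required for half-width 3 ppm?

4551

Margin of error scales as 1/√n, so n₂ = n₁·(E₁/E₂)².
n₂ = 730 × (7.49/3)² = 730 × 6.233 = 4550.09
Round up: n₂ = 4551.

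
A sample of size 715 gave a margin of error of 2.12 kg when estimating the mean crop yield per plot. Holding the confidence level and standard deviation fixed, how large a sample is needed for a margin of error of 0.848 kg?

Margin of error scales as 1/√n, so n₂ = n₁·(E₁/E₂)².
n₂ = 715 × (2.12/0.848)² = 715 × 6.25 = 4468.75
Round up: n₂ = 4469.

4469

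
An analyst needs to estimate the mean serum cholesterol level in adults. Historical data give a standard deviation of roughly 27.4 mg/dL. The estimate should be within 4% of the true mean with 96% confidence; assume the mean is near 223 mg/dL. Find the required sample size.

40

For a mean, the margin of error is E = z·σ/√n, so n = (zσ/E)².
At 96% confidence, z = 2.054.
E = 4% of 223 = 8.92 mg/dL.
n = (2.054 × 27.4 / 8.92)² = 39.81
Round up: n = 40.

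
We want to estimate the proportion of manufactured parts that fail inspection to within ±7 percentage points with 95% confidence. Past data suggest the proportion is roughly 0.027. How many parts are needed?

For a proportion with margin E = 0.07 at 95% confidence, z = 1.960.
n = p̂(1−p̂)(z/E)² = 0.027 × 0.973 × (1.960/0.07)² = 20.60
Round up: n = 21.

n = 21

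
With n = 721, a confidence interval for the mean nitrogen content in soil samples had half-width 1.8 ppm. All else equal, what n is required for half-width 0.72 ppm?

4507

Margin of error scales as 1/√n, so n₂ = n₁·(E₁/E₂)².
n₂ = 721 × (1.8/0.72)² = 721 × 6.25 = 4506.25
Round up: n₂ = 4507.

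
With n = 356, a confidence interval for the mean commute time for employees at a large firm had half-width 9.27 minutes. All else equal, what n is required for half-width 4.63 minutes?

Margin of error scales as 1/√n, so n₂ = n₁·(E₁/E₂)².
n₂ = 356 × (9.27/4.63)² = 356 × 4.009 = 1427.20
Round up: n₂ = 1428.

1428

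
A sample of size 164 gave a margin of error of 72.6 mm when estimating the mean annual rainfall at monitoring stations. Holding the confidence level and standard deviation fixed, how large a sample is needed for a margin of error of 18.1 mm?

2639

Margin of error scales as 1/√n, so n₂ = n₁·(E₁/E₂)².
n₂ = 164 × (72.6/18.1)² = 164 × 16.09 = 2638.76
Round up: n₂ = 2639.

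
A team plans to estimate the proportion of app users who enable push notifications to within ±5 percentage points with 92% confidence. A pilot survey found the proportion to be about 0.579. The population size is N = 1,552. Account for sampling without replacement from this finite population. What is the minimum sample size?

n = 251

For a proportion with margin E = 0.05 at 92% confidence, z = 1.751.
n = p̂(1−p̂)(z/E)² = 0.579 × 0.421 × (1.751/0.05)² = 298.95 — call this n₀.
Finite-population correction with N = 1,552: n = n₀ / (1 + (n₀−1)/N) = 298.95 / 1.192 = 250.80
Round up: n = 251.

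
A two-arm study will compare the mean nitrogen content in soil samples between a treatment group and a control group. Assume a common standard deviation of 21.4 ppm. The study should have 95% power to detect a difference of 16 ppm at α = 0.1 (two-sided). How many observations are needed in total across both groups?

For two equal groups, n per group = 2·((z_{α/2} + z_β)·σ/δ)².
z_{α/2} = 1.645; z_β = 1.645 (power 95%).
n = 2 × (3.290 × 21.4 / 16)² = 2 × 19.36 = 38.72
Round up: n = 39 per group.
Total across both groups: 2 × 39 = 78.

78 total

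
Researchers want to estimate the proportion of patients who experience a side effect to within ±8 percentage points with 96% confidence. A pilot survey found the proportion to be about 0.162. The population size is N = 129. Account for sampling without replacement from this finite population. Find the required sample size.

n = 54

For a proportion with margin E = 0.08 at 96% confidence, z = 2.054.
n = p̂(1−p̂)(z/E)² = 0.162 × 0.838 × (2.054/0.08)² = 89.49 — call this n₀.
Finite-population correction with N = 129: n = n₀ / (1 + (n₀−1)/N) = 89.49 / 1.686 = 53.08
Round up: n = 54.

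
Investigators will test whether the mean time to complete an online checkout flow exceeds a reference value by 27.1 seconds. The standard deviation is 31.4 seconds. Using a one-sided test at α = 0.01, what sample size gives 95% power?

n = 22

For a one-sample z-test, n = ((z_α + z_β)·σ/δ)².
z_α = 2.326 (one-sided α = 0.01); z_β = 1.645 (power 95% → β = 0.05).
n = (3.971 × 31.4 / 27.1)² = 21.17
Round up: n = 22.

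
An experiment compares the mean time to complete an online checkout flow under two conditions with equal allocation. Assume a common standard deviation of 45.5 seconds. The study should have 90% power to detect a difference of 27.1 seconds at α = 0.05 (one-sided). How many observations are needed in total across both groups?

For two equal groups, n per group = 2·((z_α + z_β)·σ/δ)².
z_α = 1.645; z_β = 1.282 (power 90%).
n = 2 × (2.927 × 45.5 / 27.1)² = 2 × 24.15 = 48.30
Round up: n = 49 per group.
Total across both groups: 2 × 49 = 98.

98 total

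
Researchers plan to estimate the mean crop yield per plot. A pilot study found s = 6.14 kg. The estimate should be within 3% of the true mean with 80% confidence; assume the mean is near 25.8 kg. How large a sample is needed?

For a mean, the margin of error is E = z·σ/√n, so n = (zσ/E)².
At 80% confidence, z = 1.282.
E = 3% of 25.8 = 0.774 kg.
n = (1.282 × 6.14 / 0.774)² = 103.43
Round up: n = 104.

104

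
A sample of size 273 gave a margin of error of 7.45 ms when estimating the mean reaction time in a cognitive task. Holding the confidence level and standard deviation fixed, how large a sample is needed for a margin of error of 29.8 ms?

18

Margin of error scales as 1/√n, so n₂ = n₁·(E₁/E₂)².
n₂ = 273 × (7.45/29.8)² = 273 × 0.0625 = 17.06
Round up: n₂ = 18.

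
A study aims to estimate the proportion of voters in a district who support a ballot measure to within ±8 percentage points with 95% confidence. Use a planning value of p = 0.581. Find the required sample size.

n = 147

For a proportion with margin E = 0.08 at 95% confidence, z = 1.960.
n = p̂(1−p̂)(z/E)² = 0.581 × 0.419 × (1.960/0.08)² = 146.12
Round up: n = 147.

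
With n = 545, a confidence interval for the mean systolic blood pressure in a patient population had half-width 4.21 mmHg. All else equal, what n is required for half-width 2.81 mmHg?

Margin of error scales as 1/√n, so n₂ = n₁·(E₁/E₂)².
n₂ = 545 × (4.21/2.81)² = 545 × 2.245 = 1223.53
Round up: n₂ = 1224.

1224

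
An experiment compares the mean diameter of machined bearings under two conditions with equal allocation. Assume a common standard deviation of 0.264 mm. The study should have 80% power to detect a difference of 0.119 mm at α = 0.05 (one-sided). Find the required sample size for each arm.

61 per group

For two equal groups, n per group = 2·((z_α + z_β)·σ/δ)².
z_α = 1.645; z_β = 0.842 (power 80%).
n = 2 × (2.487 × 0.264 / 0.119)² = 2 × 30.44 = 60.88
Round up: n = 61 per group.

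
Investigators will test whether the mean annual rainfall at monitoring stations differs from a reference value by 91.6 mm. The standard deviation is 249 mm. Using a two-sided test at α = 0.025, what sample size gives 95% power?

112

For a one-sample z-test, n = ((z_{α/2} + z_β)·σ/δ)².
z_{α/2} = 2.241 (two-sided α = 0.025); z_β = 1.645 (power 95% → β = 0.05).
n = (3.886 × 249 / 91.6)² = 111.59
Round up: n = 112.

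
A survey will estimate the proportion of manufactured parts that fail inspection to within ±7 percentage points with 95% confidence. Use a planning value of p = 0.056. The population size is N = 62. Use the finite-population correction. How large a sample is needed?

For a proportion with margin E = 0.07 at 95% confidence, z = 1.960.
n = p̂(1−p̂)(z/E)² = 0.056 × 0.944 × (1.960/0.07)² = 41.45 — call this n₀.
Finite-population correction with N = 62: n = n₀ / (1 + (n₀−1)/N) = 41.45 / 1.652 = 25.09
Round up: n = 26.

26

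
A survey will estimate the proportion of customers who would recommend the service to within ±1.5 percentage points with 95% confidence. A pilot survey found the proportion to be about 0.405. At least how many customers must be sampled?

For a proportion with margin E = 0.015 at 95% confidence, z = 1.960.
n = p̂(1−p̂)(z/E)² = 0.405 × 0.595 × (1.960/0.015)² = 4114.35
Round up: n = 4115.

4115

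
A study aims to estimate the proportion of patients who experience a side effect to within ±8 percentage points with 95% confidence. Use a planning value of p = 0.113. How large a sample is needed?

For a proportion with margin E = 0.08 at 95% confidence, z = 1.960.
n = p̂(1−p̂)(z/E)² = 0.113 × 0.887 × (1.960/0.08)² = 60.16
Round up: n = 61.

n = 61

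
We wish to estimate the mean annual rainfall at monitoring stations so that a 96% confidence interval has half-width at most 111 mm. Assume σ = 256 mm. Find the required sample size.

n = 23

For a mean, the margin of error is E = z·σ/√n, so n = (zσ/E)².
At 96% confidence, z = 2.054.
n = (2.054 × 256 / 111)² = 22.44
Round up: n = 23.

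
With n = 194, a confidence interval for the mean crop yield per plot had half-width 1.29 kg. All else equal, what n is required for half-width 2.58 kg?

Margin of error scales as 1/√n, so n₂ = n₁·(E₁/E₂)².
n₂ = 194 × (1.29/2.58)² = 194 × 0.25 = 48.50
Round up: n₂ = 49.

49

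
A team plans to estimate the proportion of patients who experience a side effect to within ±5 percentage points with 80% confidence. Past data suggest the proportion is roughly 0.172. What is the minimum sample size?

For a proportion with margin E = 0.05 at 80% confidence, z = 1.282.
n = p̂(1−p̂)(z/E)² = 0.172 × 0.828 × (1.282/0.05)² = 93.63
Round up: n = 94.

94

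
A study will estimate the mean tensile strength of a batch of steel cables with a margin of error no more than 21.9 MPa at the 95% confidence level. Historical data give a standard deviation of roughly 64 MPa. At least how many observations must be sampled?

n = 33

For a mean, the margin of error is E = z·σ/√n, so n = (zσ/E)².
At 95% confidence, z = 1.960.
n = (1.960 × 64 / 21.9)² = 32.81
Round up: n = 33.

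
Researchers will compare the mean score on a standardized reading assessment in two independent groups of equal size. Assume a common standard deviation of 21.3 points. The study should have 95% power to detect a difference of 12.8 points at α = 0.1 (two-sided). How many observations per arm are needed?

60 per group

For two equal groups, n per group = 2·((z_{α/2} + z_β)·σ/δ)².
z_{α/2} = 1.645; z_β = 1.645 (power 95%).
n = 2 × (3.290 × 21.3 / 12.8)² = 2 × 29.97 = 59.94
Round up: n = 60 per group.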